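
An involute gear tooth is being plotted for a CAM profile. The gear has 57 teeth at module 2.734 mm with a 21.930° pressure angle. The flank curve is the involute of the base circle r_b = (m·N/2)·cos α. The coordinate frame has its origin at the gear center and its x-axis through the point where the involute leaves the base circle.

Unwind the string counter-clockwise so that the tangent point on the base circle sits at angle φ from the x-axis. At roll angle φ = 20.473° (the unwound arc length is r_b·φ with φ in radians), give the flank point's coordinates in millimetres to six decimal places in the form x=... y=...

x=76.748953 y=1.085234

pitch radius r_p = m·N/2 = 2.734·57/2 = 77.919000
base radius r_b = r_p·cos α = 77.919000·cos 21.930° = 72.280846
roll angle φ = 20.473° = 0.35732126 rad
x = r_b·(cos φ + φ·sin φ) = 72.280846·(0.93683712 + 0.35732126·0.34976595) = 76.748953
y = r_b·(sin φ − φ·cos φ) = 72.280846·(0.34976595 − 0.35732126·0.93683712) = 1.085234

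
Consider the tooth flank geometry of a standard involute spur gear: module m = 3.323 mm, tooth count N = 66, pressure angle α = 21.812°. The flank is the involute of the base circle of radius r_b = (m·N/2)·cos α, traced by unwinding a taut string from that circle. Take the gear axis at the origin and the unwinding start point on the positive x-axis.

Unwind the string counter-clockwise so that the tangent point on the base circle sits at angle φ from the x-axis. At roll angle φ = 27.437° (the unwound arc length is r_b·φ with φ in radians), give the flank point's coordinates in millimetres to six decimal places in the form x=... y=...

pitch radius r_p = m·N/2 = 3.323·66/2 = 109.659000
base radius r_b = r_p·cos α = 109.659000·cos 21.812° = 101.808296
roll angle φ = 27.437° = 0.47886599 rad
x = r_b·(cos φ + φ·sin φ) = 101.808296·(0.88751802 + 0.47886599·0.46077301) = 112.820547
y = r_b·(sin φ − φ·cos φ) = 101.808296·(0.46077301 − 0.47886599·0.88751802) = 3.641767

x=112.820547 y=3.641767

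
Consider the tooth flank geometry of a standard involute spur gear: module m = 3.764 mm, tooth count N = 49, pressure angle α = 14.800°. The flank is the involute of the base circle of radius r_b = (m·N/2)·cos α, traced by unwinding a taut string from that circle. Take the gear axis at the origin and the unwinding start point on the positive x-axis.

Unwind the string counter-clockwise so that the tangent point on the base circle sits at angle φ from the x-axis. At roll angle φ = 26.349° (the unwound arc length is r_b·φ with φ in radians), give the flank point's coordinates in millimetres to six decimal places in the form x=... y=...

x=98.093795 y=2.829785

pitch radius r_p = m·N/2 = 3.764·49/2 = 92.218000
base radius r_b = r_p·cos α = 92.218000·cos 14.800° = 89.158519
roll angle φ = 26.349° = 0.45987680 rad
x = r_b·(cos φ + φ·sin φ) = 89.158519·(0.89610718 + 0.45987680·0.44383771) = 98.093795
y = r_b·(sin φ − φ·cos φ) = 89.158519·(0.44383771 − 0.45987680·0.89610718) = 2.829785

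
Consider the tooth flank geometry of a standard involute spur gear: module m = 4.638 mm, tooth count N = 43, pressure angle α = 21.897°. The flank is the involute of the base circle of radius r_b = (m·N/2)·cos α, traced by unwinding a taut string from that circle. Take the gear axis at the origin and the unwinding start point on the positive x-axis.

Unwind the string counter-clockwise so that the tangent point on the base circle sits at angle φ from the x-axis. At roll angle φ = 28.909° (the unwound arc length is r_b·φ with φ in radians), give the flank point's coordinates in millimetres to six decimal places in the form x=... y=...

x=103.561137 y=3.861562

pitch radius r_p = m·N/2 = 4.638·43/2 = 99.717000
base radius r_b = r_p·cos α = 99.717000·cos 21.897° = 92.522995
roll angle φ = 28.909° = 0.50455723 rad
x = r_b·(cos φ + φ·sin φ) = 92.522995·(0.87538860 + 0.50455723·0.48341989) = 103.561137
y = r_b·(sin φ − φ·cos φ) = 92.522995·(0.48341989 − 0.50455723·0.87538860) = 3.861562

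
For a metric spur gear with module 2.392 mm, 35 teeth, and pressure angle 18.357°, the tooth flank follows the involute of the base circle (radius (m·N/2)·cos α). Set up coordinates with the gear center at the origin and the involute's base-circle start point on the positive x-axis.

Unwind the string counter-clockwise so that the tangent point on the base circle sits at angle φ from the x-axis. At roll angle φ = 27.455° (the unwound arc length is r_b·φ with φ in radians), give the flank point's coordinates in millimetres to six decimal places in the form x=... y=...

pitch radius r_p = m·N/2 = 2.392·35/2 = 41.860000
base radius r_b = r_p·cos α = 41.860000·cos 18.357° = 39.729855
roll angle φ = 27.455° = 0.47918015 rad
x = r_b·(cos φ + φ·sin φ) = 39.729855·(0.88737322 + 0.47918015·0.46105181) = 44.032602
y = r_b·(sin φ − φ·cos φ) = 39.729855·(0.46105181 − 0.47918015·0.88737322) = 1.423925

x=44.032602 y=1.423925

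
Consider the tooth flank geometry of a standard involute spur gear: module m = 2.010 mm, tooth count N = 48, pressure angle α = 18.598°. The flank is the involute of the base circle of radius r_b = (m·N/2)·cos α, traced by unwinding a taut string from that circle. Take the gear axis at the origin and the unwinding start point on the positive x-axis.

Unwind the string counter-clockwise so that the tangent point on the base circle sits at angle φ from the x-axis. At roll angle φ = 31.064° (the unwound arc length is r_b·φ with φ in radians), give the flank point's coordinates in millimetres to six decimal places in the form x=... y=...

pitch radius r_p = m·N/2 = 2.010·48/2 = 48.240000
base radius r_b = r_p·cos α = 48.240000·cos 18.598° = 45.720885
roll angle φ = 31.064° = 0.54216908 rad
x = r_b·(cos φ + φ·sin φ) = 45.720885·(0.85659146 + 0.54216908·0.51599522) = 51.954842
y = r_b·(sin φ − φ·cos φ) = 45.720885·(0.51599522 − 0.54216908·0.85659146) = 2.358183

x=51.954842 y=2.358183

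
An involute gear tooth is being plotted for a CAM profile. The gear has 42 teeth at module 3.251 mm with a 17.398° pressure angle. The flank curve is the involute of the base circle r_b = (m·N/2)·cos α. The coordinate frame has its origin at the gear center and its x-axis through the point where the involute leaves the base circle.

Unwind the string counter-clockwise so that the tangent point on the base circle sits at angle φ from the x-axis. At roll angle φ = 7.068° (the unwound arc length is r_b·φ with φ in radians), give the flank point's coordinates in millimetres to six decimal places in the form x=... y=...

pitch radius r_p = m·N/2 = 3.251·42/2 = 68.271000
base radius r_b = r_p·cos α = 68.271000·cos 17.398° = 65.147654
roll angle φ = 7.068° = 0.12335987 rad
x = r_b·(cos φ + φ·sin φ) = 65.147654·(0.99240082 + 0.12335987·0.12304723) = 65.641467
y = r_b·(sin φ − φ·cos φ) = 65.147654·(0.12304723 − 0.12335987·0.99240082) = 0.040704

x=65.641467 y=0.040704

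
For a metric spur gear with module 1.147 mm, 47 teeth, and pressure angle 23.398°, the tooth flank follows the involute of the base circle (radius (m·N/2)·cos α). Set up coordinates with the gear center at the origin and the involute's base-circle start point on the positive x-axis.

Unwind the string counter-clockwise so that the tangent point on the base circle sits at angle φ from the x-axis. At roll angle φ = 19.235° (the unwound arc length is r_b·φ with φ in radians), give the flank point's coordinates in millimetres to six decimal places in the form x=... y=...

pitch radius r_p = m·N/2 = 1.147·47/2 = 26.954500
base radius r_b = r_p·cos α = 26.954500·cos 23.398° = 24.737991
roll angle φ = 19.235° = 0.33571408 rad
x = r_b·(cos φ + φ·sin φ) = 24.737991·(0.94417530 + 0.33571408·0.32944347) = 26.092992
y = r_b·(sin φ − φ·cos φ) = 24.737991·(0.32944347 − 0.33571408·0.94417530) = 0.308496

x=26.092992 y=0.308496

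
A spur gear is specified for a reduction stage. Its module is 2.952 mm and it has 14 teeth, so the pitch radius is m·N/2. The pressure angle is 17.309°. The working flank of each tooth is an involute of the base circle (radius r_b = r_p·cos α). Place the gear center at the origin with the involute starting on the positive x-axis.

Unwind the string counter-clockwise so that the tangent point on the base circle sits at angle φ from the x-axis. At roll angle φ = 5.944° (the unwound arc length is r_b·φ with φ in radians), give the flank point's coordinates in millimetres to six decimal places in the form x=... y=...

pitch radius r_p = m·N/2 = 2.952·14/2 = 20.664000
base radius r_b = r_p·cos α = 20.664000·cos 17.309° = 19.728212
roll angle φ = 5.944° = 0.10374237 rad
x = r_b·(cos φ + φ·sin φ) = 19.728212·(0.99462358 + 0.10374237·0.10355638) = 19.834088
y = r_b·(sin φ − φ·cos φ) = 19.728212·(0.10355638 − 0.10374237·0.99462358) = 0.007334

x=19.834088 y=0.007334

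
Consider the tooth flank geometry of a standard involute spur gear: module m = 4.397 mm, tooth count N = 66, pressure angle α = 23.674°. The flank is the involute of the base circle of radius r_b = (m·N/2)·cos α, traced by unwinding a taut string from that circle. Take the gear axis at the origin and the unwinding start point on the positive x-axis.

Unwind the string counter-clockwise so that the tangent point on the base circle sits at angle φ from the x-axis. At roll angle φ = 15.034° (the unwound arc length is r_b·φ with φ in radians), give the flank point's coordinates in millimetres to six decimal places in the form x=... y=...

pitch radius r_p = m·N/2 = 4.397·66/2 = 145.101000
base radius r_b = r_p·cos α = 145.101000·cos 23.674° = 132.890010
roll angle φ = 15.034° = 0.26239280 rad
x = r_b·(cos φ + φ·sin φ) = 132.890010·(0.96577207 + 0.26239280·0.25939219) = 137.386306
y = r_b·(sin φ − φ·cos φ) = 132.890010·(0.25939219 − 0.26239280·0.96577207) = 0.794756

x=137.386306 y=0.794756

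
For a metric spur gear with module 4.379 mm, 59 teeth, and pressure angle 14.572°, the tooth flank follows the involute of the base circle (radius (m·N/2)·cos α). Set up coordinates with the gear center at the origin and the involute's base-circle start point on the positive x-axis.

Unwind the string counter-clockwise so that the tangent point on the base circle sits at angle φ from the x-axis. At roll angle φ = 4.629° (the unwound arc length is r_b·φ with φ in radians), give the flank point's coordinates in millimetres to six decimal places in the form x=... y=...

x=125.432421 y=0.021963

pitch radius r_p = m·N/2 = 4.379·59/2 = 129.180500
base radius r_b = r_p·cos α = 129.180500·cos 14.572° = 125.025053
roll angle φ = 4.629° = 0.08079129 rad
x = r_b·(cos φ + φ·sin φ) = 125.025053·(0.99673816 + 0.08079129·0.08070343) = 125.432421
y = r_b·(sin φ − φ·cos φ) = 125.025053·(0.08070343 − 0.08079129·0.99673816) = 0.021963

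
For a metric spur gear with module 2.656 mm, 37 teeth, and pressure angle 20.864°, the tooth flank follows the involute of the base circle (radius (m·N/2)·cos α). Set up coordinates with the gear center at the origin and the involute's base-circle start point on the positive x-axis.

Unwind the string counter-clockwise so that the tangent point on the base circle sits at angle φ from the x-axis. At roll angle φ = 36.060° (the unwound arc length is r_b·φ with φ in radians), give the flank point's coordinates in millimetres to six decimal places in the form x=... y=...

pitch radius r_p = m·N/2 = 2.656·37/2 = 49.136000
base radius r_b = r_p·cos α = 49.136000·cos 20.864° = 45.914076
roll angle φ = 36.060° = 0.62936573 rad
x = r_b·(cos φ + φ·sin φ) = 45.914076·(0.80840102 + 0.62936573·0.58863213) = 54.126539
y = r_b·(sin φ − φ·cos φ) = 45.914076·(0.58863213 − 0.62936573·0.80840102) = 3.666341

x=54.126539 y=3.666341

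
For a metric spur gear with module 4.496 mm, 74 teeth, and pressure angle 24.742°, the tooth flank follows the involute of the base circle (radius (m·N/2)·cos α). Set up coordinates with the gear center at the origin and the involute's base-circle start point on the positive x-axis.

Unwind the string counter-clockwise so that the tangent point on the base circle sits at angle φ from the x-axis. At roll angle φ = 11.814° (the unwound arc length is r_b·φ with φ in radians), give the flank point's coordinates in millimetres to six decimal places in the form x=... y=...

x=154.258756 y=0.439607

pitch radius r_p = m·N/2 = 4.496·74/2 = 166.352000
base radius r_b = r_p·cos α = 166.352000·cos 24.742° = 151.081156
roll angle φ = 11.814° = 0.20619320 rad
x = r_b·(cos φ + φ·sin φ) = 151.081156·(0.97881739 + 0.20619320·0.20473523) = 154.258756
y = r_b·(sin φ − φ·cos φ) = 151.081156·(0.20473523 − 0.20619320·0.97881739) = 0.439607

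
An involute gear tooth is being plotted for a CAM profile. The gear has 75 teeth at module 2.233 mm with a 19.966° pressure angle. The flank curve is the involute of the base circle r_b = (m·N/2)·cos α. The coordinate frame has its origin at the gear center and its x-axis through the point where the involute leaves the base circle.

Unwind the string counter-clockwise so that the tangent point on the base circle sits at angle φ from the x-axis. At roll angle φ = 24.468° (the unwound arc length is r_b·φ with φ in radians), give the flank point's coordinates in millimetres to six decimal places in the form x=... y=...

pitch radius r_p = m·N/2 = 2.233·75/2 = 83.737500
base radius r_b = r_p·cos α = 83.737500·cos 19.966° = 78.704492
roll angle φ = 24.468° = 0.42704716 rad
x = r_b·(cos φ + φ·sin φ) = 78.704492·(0.91019274 + 0.42704716·0.41418496) = 85.557233
y = r_b·(sin φ − φ·cos φ) = 78.704492·(0.41418496 − 0.42704716·0.91019274) = 2.006157

x=85.557233 y=2.006157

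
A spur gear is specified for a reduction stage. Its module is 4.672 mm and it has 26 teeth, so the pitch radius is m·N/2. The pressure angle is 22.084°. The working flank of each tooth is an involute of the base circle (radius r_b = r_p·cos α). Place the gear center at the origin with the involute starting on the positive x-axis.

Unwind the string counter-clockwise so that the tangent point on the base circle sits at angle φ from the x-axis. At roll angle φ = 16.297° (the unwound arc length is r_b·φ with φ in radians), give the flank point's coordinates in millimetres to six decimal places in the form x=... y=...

x=58.510821 y=0.428223

pitch radius r_p = m·N/2 = 4.672·26/2 = 60.736000
base radius r_b = r_p·cos α = 60.736000·cos 22.084° = 56.280022
roll angle φ = 16.297° = 0.28443631 rad
x = r_b·(cos φ + φ·sin φ) = 56.280022·(0.95981999 + 0.28443631·0.28061645) = 58.510821
y = r_b·(sin φ − φ·cos φ) = 56.280022·(0.28061645 − 0.28443631·0.95981999) = 0.428223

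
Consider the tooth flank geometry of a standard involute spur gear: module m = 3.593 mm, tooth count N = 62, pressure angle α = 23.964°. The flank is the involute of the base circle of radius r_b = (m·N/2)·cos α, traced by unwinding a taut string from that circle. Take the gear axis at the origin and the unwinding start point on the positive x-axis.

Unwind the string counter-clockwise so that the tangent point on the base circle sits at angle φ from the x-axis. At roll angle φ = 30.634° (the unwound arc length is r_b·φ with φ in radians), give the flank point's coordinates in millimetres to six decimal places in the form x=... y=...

pitch radius r_p = m·N/2 = 3.593·62/2 = 111.383000
base radius r_b = r_p·cos α = 111.383000·cos 23.964° = 101.781879
roll angle φ = 30.634° = 0.53466416 rad
x = r_b·(cos φ + φ·sin φ) = 101.781879·(0.86043980 + 0.53466416·0.50955210) = 115.306558
y = r_b·(sin φ − φ·cos φ) = 101.781879·(0.50955210 − 0.53466416·0.86043980) = 5.038791

x=115.306558 y=5.038791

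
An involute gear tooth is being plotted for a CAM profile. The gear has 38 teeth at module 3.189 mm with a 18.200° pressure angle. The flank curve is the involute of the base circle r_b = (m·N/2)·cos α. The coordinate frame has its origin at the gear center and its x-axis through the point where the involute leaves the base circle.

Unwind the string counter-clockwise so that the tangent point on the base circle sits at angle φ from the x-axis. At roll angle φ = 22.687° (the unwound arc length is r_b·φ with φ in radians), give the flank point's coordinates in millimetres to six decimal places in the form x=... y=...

x=61.896723 y=1.172564

pitch radius r_p = m·N/2 = 3.189·38/2 = 60.591000
base radius r_b = r_p·cos α = 60.591000·cos 18.200° = 57.559757
roll angle φ = 22.687° = 0.39596285 rad
x = r_b·(cos φ + φ·sin φ) = 57.559757·(0.92262563 + 0.39596285·0.38569672) = 61.896723
y = r_b·(sin φ − φ·cos φ) = 57.559757·(0.38569672 − 0.39596285·0.92262563) = 1.172564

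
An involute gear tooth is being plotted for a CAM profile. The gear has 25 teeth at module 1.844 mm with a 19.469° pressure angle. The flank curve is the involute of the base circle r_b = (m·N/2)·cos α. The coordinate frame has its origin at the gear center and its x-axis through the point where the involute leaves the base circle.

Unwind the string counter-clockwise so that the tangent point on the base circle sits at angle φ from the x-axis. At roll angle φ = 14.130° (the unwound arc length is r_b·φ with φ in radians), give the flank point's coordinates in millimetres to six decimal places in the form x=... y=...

pitch radius r_p = m·N/2 = 1.844·25/2 = 23.050000
base radius r_b = r_p·cos α = 23.050000·cos 19.469° = 21.732046
roll angle φ = 14.130° = 0.24661502 rad
x = r_b·(cos φ + φ·sin φ) = 21.732046·(0.96974433 + 0.24661502·0.24412280) = 22.382892
y = r_b·(sin φ − φ·cos φ) = 21.732046·(0.24412280 − 0.24661502·0.96974433) = 0.107993

x=22.382892 y=0.107993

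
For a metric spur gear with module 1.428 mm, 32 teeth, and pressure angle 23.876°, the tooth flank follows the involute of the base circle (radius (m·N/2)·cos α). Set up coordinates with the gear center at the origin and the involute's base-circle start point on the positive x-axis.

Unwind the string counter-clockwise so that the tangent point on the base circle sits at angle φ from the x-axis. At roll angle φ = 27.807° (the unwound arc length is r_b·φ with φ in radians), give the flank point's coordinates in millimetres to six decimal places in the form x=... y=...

pitch radius r_p = m·N/2 = 1.428·32/2 = 22.848000
base radius r_b = r_p·cos α = 22.848000·cos 23.876° = 20.892750
roll angle φ = 27.807° = 0.48532371 rad
x = r_b·(cos φ + φ·sin φ) = 20.892750·(0.88452399 + 0.48532371·0.46649471) = 23.210277
y = r_b·(sin φ − φ·cos φ) = 20.892750·(0.46649471 − 0.48532371·0.88452399) = 0.777508

x=23.210277 y=0.777508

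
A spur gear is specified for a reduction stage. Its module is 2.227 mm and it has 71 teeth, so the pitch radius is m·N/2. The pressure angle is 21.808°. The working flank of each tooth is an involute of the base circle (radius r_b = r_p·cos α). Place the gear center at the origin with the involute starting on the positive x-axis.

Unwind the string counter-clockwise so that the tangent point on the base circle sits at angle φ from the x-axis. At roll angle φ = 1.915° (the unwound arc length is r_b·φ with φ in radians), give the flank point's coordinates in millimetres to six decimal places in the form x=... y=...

x=73.441583 y=0.000913

pitch radius r_p = m·N/2 = 2.227·71/2 = 79.058500
base radius r_b = r_p·cos α = 79.058500·cos 21.808° = 73.400597
roll angle φ = 1.915° = 0.03342306 rad
x = r_b·(cos φ + φ·sin φ) = 73.400597·(0.99944150 + 0.03342306·0.03341683) = 73.441583
y = r_b·(sin φ − φ·cos φ) = 73.400597·(0.03341683 − 0.03342306·0.99944150) = 0.000913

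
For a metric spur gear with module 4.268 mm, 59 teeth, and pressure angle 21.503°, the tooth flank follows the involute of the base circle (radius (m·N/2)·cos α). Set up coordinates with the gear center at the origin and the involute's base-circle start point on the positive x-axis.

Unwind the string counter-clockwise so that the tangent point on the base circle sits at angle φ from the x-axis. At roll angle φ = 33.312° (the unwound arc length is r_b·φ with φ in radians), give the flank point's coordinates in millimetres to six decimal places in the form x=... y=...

x=135.299655 y=7.417819

pitch radius r_p = m·N/2 = 4.268·59/2 = 125.906000
base radius r_b = r_p·cos α = 125.906000·cos 21.503° = 117.142738
roll angle φ = 33.312° = 0.58140408 rad
x = r_b·(cos φ + φ·sin φ) = 117.142738·(0.83569236 + 0.58140408·0.54919786) = 135.299655
y = r_b·(sin φ − φ·cos φ) = 117.142738·(0.54919786 − 0.58140408·0.83569236) = 7.417819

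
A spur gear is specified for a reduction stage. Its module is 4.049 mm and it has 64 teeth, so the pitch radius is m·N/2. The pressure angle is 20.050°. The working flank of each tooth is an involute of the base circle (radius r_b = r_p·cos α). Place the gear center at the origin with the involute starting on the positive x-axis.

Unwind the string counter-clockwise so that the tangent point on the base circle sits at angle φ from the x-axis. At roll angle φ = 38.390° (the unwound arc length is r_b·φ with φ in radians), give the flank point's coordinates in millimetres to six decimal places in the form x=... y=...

x=146.046161 y=11.665049

pitch radius r_p = m·N/2 = 4.049·64/2 = 129.568000
base radius r_b = r_p·cos α = 129.568000·cos 20.050° = 121.715375
roll angle φ = 38.390° = 0.67003190 rad
x = r_b·(cos φ + φ·sin φ) = 121.715375·(0.78380186 + 0.67003190·0.62101099) = 146.046161
y = r_b·(sin φ − φ·cos φ) = 121.715375·(0.62101099 − 0.67003190·0.78380186) = 11.665049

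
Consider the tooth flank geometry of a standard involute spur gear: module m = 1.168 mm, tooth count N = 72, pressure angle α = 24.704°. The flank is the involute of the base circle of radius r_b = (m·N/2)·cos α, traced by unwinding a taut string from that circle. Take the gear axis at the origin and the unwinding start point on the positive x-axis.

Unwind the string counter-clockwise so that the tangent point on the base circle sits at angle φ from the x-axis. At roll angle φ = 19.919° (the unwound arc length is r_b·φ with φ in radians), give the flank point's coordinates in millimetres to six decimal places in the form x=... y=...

x=40.438889 y=0.528586

pitch radius r_p = m·N/2 = 1.168·72/2 = 42.048000
base radius r_b = r_p·cos α = 42.048000·cos 24.704° = 38.199725
roll angle φ = 19.919° = 0.34765213 rad
x = r_b·(cos φ + φ·sin φ) = 38.199725·(0.94017520 + 0.34765213·0.34069134) = 40.438889
y = r_b·(sin φ − φ·cos φ) = 38.199725·(0.34069134 − 0.34765213·0.94017520) = 0.528586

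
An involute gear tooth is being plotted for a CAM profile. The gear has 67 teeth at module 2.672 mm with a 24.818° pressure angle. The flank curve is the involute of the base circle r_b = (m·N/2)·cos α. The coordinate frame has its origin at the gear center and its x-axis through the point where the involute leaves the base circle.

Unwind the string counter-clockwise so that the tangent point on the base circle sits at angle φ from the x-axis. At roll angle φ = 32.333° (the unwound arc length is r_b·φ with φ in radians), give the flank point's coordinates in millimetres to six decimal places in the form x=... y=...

x=93.169768 y=4.713599

pitch radius r_p = m·N/2 = 2.672·67/2 = 89.512000
base radius r_b = r_p·cos α = 89.512000·cos 24.818° = 81.245178
roll angle φ = 32.333° = 0.56431731 rad
x = r_b·(cos φ + φ·sin φ) = 81.245178·(0.84495393 + 0.56431731·0.53483910) = 93.169768
y = r_b·(sin φ − φ·cos φ) = 81.245178·(0.53483910 − 0.56431731·0.84495393) = 4.713599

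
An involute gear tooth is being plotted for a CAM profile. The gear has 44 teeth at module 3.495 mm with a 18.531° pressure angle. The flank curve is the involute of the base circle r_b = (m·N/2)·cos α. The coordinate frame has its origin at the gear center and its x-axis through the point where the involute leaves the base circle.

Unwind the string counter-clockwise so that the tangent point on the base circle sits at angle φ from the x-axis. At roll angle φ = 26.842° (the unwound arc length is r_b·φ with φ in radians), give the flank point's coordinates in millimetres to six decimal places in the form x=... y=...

pitch radius r_p = m·N/2 = 3.495·44/2 = 76.890000
base radius r_b = r_p·cos α = 76.890000·cos 18.531° = 72.903395
roll angle φ = 26.842° = 0.46848128 rad
x = r_b·(cos φ + φ·sin φ) = 72.903395·(0.89225507 + 0.46848128·0.45153172) = 80.469982
y = r_b·(sin φ − φ·cos φ) = 72.903395·(0.45153172 − 0.46848128·0.89225507) = 2.444227

x=80.469982 y=2.444227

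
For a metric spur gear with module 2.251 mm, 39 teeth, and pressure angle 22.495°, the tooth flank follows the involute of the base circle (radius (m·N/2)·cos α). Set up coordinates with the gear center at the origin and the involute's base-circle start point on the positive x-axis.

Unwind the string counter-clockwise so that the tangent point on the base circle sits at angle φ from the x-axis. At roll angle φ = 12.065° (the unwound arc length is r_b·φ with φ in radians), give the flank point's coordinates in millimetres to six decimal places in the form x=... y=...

x=41.443879 y=0.125663

pitch radius r_p = m·N/2 = 2.251·39/2 = 43.894500
base radius r_b = r_p·cos α = 43.894500·cos 22.495° = 40.554696
roll angle φ = 12.065° = 0.21057397 rad
x = r_b·(cos φ + φ·sin φ) = 40.554696·(0.97791110 + 0.21057397·0.20902123) = 41.443879
y = r_b·(sin φ − φ·cos φ) = 40.554696·(0.20902123 − 0.21057397·0.97791110) = 0.125663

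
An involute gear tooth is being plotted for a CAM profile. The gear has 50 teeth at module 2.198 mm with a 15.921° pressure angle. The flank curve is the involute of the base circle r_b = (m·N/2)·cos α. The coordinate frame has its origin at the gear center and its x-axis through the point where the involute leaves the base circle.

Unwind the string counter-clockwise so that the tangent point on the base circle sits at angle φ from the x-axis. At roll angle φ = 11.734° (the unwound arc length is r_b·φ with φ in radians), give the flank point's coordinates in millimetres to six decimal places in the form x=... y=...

pitch radius r_p = m·N/2 = 2.198·50/2 = 54.950000
base radius r_b = r_p·cos α = 54.950000·cos 15.921° = 52.842164
roll angle φ = 11.734° = 0.20479693 rad
x = r_b·(cos φ + φ·sin φ) = 52.842164·(0.97910230 + 0.20479693·0.20336834) = 53.938719
y = r_b·(sin φ − φ·cos φ) = 52.842164·(0.20336834 − 0.20479693·0.97910230) = 0.150663

x=53.938719 y=0.150663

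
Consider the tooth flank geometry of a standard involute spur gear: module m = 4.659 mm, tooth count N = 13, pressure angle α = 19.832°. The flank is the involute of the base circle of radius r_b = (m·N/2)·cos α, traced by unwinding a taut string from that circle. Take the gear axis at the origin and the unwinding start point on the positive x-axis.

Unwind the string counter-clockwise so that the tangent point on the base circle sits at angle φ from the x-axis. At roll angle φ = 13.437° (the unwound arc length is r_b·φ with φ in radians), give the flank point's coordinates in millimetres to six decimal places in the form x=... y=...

pitch radius r_p = m·N/2 = 4.659·13/2 = 30.283500
base radius r_b = r_p·cos α = 30.283500·cos 19.832° = 28.487429
roll angle φ = 13.437° = 0.23451989 rad
x = r_b·(cos φ + φ·sin φ) = 28.487429·(0.97262602 + 0.23451989·0.23237605) = 29.260089
y = r_b·(sin φ − φ·cos φ) = 28.487429·(0.23237605 − 0.23451989·0.97262602) = 0.121809

x=29.260089 y=0.121809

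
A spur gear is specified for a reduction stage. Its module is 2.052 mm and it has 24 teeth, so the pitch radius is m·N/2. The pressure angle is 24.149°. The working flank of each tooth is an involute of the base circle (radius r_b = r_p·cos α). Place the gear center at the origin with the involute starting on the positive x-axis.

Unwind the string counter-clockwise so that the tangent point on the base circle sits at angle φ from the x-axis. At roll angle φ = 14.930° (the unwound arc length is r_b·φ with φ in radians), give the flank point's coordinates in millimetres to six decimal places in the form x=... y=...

pitch radius r_p = m·N/2 = 2.052·24/2 = 24.624000
base radius r_b = r_p·cos α = 24.624000·cos 24.149° = 22.469022
roll angle φ = 14.930° = 0.26057766 rad
x = r_b·(cos φ + φ·sin φ) = 22.469022·(0.96624131 + 0.26057766·0.25763875) = 23.218953
y = r_b·(sin φ − φ·cos φ) = 22.469022·(0.25763875 − 0.26057766·0.96624131) = 0.131620

x=23.218953 y=0.131620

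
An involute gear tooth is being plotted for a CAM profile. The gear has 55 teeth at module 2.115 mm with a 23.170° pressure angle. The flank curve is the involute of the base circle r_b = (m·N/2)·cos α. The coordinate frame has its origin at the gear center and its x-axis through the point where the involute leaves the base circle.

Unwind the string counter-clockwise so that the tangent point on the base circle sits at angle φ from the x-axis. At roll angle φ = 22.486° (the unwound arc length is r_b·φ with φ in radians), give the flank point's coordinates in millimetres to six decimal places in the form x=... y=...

x=57.431829 y=1.060873

pitch radius r_p = m·N/2 = 2.115·55/2 = 58.162500
base radius r_b = r_p·cos α = 58.162500·cos 23.170° = 53.471199
roll angle φ = 22.486° = 0.39245474 rad
x = r_b·(cos φ + φ·sin φ) = 53.471199·(0.92397301 + 0.39245474·0.38245767) = 57.431829
y = r_b·(sin φ − φ·cos φ) = 53.471199·(0.38245767 − 0.39245474·0.92397301) = 1.060873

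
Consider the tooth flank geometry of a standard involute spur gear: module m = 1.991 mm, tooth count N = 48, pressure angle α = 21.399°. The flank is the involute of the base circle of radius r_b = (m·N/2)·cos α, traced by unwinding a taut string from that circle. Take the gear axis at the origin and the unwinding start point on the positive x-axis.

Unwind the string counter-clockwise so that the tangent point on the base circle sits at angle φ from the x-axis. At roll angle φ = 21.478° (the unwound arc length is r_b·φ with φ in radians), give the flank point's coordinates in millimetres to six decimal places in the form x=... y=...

x=47.506805 y=0.770262

pitch radius r_p = m·N/2 = 1.991·48/2 = 47.784000
base radius r_b = r_p·cos α = 47.784000·cos 21.399° = 44.489875
roll angle φ = 21.478° = 0.37486182 rad
x = r_b·(cos φ + φ·sin φ) = 44.489875·(0.93055823 + 0.37486182·0.36614395) = 47.506805
y = r_b·(sin φ − φ·cos φ) = 44.489875·(0.36614395 − 0.37486182·0.93055823) = 0.770262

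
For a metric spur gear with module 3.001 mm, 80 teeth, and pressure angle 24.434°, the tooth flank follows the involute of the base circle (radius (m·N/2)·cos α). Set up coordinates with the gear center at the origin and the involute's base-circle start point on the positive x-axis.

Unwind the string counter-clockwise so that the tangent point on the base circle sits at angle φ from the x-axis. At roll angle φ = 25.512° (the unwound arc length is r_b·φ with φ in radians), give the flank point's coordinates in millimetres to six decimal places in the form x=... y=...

x=119.591943 y=3.152723

pitch radius r_p = m·N/2 = 3.001·80/2 = 120.040000
base radius r_b = r_p·cos α = 120.040000·cos 24.434° = 109.289021
roll angle φ = 25.512° = 0.44526840 rad
x = r_b·(cos φ + φ·sin φ) = 109.289021·(0.90249510 + 0.44526840·0.43070012) = 119.591943
y = r_b·(sin φ − φ·cos φ) = 109.289021·(0.43070012 − 0.44526840·0.90249510) = 3.152723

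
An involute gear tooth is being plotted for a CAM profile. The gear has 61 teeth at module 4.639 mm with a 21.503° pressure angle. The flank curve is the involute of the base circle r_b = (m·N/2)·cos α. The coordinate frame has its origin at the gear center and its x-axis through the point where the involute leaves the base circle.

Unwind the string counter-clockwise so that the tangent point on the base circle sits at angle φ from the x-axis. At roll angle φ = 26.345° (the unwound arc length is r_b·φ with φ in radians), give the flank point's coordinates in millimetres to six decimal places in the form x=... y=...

x=144.830653 y=4.176272

pitch radius r_p = m·N/2 = 4.639·61/2 = 141.489500
base radius r_b = r_p·cos α = 141.489500·cos 21.503° = 131.641601
roll angle φ = 26.345° = 0.45980699 rad
x = r_b·(cos φ + φ·sin φ) = 131.641601·(0.89613817 + 0.45980699·0.44377515) = 144.830653
y = r_b·(sin φ − φ·cos φ) = 131.641601·(0.44377515 − 0.45980699·0.89613817) = 4.176272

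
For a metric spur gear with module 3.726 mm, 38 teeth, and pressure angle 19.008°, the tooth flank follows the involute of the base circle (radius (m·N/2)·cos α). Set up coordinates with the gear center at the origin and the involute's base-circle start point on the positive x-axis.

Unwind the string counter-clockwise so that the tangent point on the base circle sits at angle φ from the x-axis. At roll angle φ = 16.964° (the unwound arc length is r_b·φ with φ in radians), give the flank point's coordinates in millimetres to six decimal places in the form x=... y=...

x=69.803616 y=0.574023

pitch radius r_p = m·N/2 = 3.726·38/2 = 70.794000
base radius r_b = r_p·cos α = 70.794000·cos 19.008° = 66.933823
roll angle φ = 16.964° = 0.29607765 rad
x = r_b·(cos φ + φ·sin φ) = 66.933823·(0.95648827 + 0.29607765·0.29177078) = 69.803616
y = r_b·(sin φ − φ·cos φ) = 66.933823·(0.29177078 − 0.29607765·0.95648827) = 0.574023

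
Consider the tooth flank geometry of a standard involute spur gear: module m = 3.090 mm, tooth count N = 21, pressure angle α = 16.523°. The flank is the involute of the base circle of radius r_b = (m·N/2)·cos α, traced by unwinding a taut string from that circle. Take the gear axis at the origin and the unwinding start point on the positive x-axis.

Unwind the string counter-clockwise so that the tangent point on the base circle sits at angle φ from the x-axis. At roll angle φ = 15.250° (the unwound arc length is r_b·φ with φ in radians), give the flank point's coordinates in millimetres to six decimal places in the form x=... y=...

x=32.187555 y=0.194122

pitch radius r_p = m·N/2 = 3.090·21/2 = 32.445000
base radius r_b = r_p·cos α = 32.445000·cos 16.523° = 31.105205
roll angle φ = 15.250° = 0.26616271 rad
x = r_b·(cos φ + φ·sin φ) = 31.105205·(0.96478732 + 0.26616271·0.26303121) = 32.187555
y = r_b·(sin φ − φ·cos φ) = 31.105205·(0.26303121 − 0.26616271·0.96478732) = 0.194122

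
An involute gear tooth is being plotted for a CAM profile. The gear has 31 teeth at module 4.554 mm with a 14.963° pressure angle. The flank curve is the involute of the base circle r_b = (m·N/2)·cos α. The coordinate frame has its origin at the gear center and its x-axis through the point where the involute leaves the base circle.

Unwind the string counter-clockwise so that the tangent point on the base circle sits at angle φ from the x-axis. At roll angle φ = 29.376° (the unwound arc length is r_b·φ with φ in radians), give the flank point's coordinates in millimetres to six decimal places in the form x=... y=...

pitch radius r_p = m·N/2 = 4.554·31/2 = 70.587000
base radius r_b = r_p·cos α = 70.587000·cos 14.963° = 68.193590
roll angle φ = 29.376° = 0.51270792 rad
x = r_b·(cos φ + φ·sin φ) = 68.193590·(0.87141936 + 0.51270792·0.49053878) = 76.576115
y = r_b·(sin φ − φ·cos φ) = 68.193590·(0.49053878 − 0.51270792·0.87141936) = 2.983822

x=76.576115 y=2.983822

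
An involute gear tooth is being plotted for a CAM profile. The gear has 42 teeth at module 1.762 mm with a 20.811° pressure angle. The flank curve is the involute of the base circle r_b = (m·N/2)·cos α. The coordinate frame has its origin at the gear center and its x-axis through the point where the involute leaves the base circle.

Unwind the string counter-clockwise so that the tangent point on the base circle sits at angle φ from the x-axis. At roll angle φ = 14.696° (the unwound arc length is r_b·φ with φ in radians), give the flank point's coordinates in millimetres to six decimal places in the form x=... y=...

x=35.707003 y=0.193274

pitch radius r_p = m·N/2 = 1.762·42/2 = 37.002000
base radius r_b = r_p·cos α = 37.002000·cos 20.811° = 34.587896
roll angle φ = 14.696° = 0.25649359 rad
x = r_b·(cos φ + φ·sin φ) = 34.587896·(0.96728547 + 0.25649359·0.25369042) = 35.707003
y = r_b·(sin φ − φ·cos φ) = 34.587896·(0.25369042 − 0.25649359·0.96728547) = 0.193274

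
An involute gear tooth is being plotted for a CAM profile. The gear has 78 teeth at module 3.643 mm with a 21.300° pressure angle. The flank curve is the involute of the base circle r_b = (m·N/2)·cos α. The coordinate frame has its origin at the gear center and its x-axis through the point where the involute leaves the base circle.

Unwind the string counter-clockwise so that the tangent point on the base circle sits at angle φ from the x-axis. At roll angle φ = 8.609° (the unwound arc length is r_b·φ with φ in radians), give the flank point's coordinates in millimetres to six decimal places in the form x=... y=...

x=133.857730 y=0.149343

pitch radius r_p = m·N/2 = 3.643·78/2 = 142.077000
base radius r_b = r_p·cos α = 142.077000·cos 21.300° = 132.371895
roll angle φ = 8.609° = 0.15025540 rad
x = r_b·(cos φ + φ·sin φ) = 132.371895·(0.98873288 + 0.15025540·0.14969066) = 133.857730
y = r_b·(sin φ − φ·cos φ) = 132.371895·(0.14969066 − 0.15025540·0.98873288) = 0.149343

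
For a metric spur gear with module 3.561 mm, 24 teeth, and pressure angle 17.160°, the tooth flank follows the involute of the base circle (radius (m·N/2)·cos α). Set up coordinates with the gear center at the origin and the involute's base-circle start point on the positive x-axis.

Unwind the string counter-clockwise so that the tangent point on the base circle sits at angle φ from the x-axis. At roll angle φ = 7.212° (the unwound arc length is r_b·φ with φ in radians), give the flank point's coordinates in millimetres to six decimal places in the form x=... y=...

x=41.151941 y=0.027100

pitch radius r_p = m·N/2 = 3.561·24/2 = 42.732000
base radius r_b = r_p·cos α = 42.732000·cos 17.160° = 40.829767
roll angle φ = 7.212° = 0.12587315 rad
x = r_b·(cos φ + φ·sin φ) = 40.829767·(0.99208843 + 0.12587315·0.12554102) = 41.151941
y = r_b·(sin φ − φ·cos φ) = 40.829767·(0.12554102 − 0.12587315·0.99208843) = 0.027100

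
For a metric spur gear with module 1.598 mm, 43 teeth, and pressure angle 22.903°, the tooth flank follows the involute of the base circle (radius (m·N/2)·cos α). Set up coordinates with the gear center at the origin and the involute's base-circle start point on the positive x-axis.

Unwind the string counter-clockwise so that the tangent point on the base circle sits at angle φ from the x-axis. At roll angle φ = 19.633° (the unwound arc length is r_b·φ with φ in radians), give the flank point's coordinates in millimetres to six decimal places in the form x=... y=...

x=33.452303 y=0.419484

pitch radius r_p = m·N/2 = 1.598·43/2 = 34.357000
base radius r_b = r_p·cos α = 34.357000·cos 22.903° = 31.648467
roll angle φ = 19.633° = 0.34266049 rad
x = r_b·(cos φ + φ·sin φ) = 31.648467·(0.94186409 + 0.34266049·0.33599410) = 33.452303
y = r_b·(sin φ − φ·cos φ) = 31.648467·(0.33599410 − 0.34266049·0.94186409) = 0.419484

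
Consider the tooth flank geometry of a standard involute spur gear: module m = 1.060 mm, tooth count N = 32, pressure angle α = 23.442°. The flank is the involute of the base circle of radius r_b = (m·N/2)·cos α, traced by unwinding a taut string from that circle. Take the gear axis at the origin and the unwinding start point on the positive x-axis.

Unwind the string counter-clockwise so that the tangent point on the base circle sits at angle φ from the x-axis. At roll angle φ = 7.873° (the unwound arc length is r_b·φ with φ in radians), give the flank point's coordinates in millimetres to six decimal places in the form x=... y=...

pitch radius r_p = m·N/2 = 1.060·32/2 = 16.960000
base radius r_b = r_p·cos α = 16.960000·cos 23.442° = 15.560177
roll angle φ = 7.873° = 0.13740977 rad
x = r_b·(cos φ + φ·sin φ) = 15.560177·(0.99057412 + 0.13740977·0.13697776) = 15.706383
y = r_b·(sin φ − φ·cos φ) = 15.560177·(0.13697776 − 0.13740977·0.99057412) = 0.013432

x=15.706383 y=0.013432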